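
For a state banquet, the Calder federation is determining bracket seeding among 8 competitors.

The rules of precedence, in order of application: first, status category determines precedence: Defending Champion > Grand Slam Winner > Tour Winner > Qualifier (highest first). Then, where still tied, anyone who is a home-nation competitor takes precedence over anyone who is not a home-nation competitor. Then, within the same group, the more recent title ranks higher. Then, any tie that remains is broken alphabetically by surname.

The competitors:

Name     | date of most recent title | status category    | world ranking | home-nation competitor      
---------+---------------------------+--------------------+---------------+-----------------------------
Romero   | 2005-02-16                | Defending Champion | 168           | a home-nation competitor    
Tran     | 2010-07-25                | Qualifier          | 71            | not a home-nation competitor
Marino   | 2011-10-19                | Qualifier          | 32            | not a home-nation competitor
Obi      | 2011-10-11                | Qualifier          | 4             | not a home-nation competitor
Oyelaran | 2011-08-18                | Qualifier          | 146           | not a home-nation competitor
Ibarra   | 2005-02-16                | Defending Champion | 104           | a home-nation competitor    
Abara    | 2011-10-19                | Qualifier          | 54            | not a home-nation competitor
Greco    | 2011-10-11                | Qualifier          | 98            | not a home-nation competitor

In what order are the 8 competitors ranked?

Ibarra, Romero, Abara, Marino, Greco, Obi, Oyelaran, Tran

By status category: Ibarra and Romero (Defending Champion); then Abara, Marino, Greco, Obi, Oyelaran and Tran (Qualifier).
Ibarra and Romero are each a home-nation competitor, so the next rule applies.
Ibarra and Romero both have date of most recent title 2005-02-16, so the next rule applies.
Among Ibarra and Romero, alphabetically by surname: Ibarra before Romero.
Abara, Marino, Greco, Obi, Oyelaran and Tran are each not a home-nation competitor, so the next rule applies.
Among Abara, Marino, Greco, Obi, Oyelaran and Tran, by date of most recent title (later first): Abara and Marino (2011-10-19) before Greco and Obi (2011-10-11) before Oyelaran (2011-08-18) before Tran (2010-07-25).
Among Abara and Marino, alphabetically by surname: Abara before Marino.
Among Greco and Obi, alphabetically by surname: Greco before Obi.
Full order: Ibarra, Romero, Abara, Marino, Greco, Obi, Oyelaran, Tran.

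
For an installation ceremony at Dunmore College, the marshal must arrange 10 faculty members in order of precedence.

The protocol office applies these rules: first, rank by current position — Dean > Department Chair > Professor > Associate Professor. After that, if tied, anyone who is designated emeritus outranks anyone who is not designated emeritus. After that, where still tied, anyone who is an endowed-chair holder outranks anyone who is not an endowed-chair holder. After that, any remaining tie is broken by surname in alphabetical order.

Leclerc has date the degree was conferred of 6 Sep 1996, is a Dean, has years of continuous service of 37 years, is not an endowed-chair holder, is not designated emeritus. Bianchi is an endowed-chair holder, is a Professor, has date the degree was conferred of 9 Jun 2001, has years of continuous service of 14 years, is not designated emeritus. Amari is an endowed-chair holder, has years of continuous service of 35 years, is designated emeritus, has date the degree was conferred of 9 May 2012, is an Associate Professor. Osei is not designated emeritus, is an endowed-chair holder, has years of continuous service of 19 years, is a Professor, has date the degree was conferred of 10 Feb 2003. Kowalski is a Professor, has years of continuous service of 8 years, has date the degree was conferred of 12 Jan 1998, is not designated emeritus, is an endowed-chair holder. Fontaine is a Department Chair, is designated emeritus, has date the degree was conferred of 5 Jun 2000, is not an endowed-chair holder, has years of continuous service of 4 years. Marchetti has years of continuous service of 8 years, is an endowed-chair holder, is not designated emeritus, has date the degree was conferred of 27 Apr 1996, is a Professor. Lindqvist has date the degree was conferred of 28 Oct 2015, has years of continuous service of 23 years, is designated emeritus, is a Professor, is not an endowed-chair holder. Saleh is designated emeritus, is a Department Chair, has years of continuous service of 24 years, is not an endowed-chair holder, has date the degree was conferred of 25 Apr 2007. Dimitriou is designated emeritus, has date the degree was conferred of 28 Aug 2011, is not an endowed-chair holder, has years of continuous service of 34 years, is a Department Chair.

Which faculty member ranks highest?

By current position: Leclerc (Dean); then Dimitriou, Fontaine and Saleh (Department Chair); then Lindqvist, Bianchi, Kowalski, Marchetti and Osei (Professor); then Amari (Associate Professor).
Dimitriou, Fontaine and Saleh are each designated emeritus, so the next rule applies.
Dimitriou, Fontaine and Saleh are each not an endowed-chair holder, so the next rule applies.
Among Dimitriou, Fontaine and Saleh, alphabetically by surname: Dimitriou before Fontaine before Saleh.
Among Lindqvist, Bianchi, Kowalski, Marchetti and Osei, designated emeritus before not designated emeritus: Lindqvist (designated emeritus) before Bianchi, Kowalski, Marchetti and Osei (not designated emeritus).
Bianchi, Kowalski, Marchetti and Osei are each an endowed-chair holder, so the next rule applies.
Among Bianchi, Kowalski, Marchetti and Osei, alphabetically by surname: Bianchi before Kowalski before Marchetti before Osei.
Order: Leclerc, Dimitriou, Fontaine, Saleh, Lindqvist, Bianchi, Kowalski, Marchetti, Osei, Amari.

Leclerc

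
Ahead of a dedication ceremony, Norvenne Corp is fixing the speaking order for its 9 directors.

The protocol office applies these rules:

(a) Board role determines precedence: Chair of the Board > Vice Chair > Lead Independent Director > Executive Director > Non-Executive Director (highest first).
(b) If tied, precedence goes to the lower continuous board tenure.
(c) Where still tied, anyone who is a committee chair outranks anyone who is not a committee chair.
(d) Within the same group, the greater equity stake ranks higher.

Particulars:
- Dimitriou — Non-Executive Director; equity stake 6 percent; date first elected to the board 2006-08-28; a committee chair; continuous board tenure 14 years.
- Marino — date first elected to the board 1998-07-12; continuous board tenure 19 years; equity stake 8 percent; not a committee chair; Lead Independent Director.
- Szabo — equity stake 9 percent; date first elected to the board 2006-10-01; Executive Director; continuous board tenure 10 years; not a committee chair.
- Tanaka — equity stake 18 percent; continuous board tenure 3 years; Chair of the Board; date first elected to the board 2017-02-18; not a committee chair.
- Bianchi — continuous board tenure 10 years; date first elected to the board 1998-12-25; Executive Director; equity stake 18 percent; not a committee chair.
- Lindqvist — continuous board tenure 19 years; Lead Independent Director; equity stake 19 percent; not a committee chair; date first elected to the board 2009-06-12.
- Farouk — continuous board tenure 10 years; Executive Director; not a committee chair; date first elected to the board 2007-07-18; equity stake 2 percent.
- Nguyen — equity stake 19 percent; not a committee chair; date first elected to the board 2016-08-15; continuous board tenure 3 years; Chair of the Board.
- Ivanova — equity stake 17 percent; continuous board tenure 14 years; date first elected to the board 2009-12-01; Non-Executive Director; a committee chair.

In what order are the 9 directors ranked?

By board role: Nguyen and Tanaka (Chair of the Board); then Lindqvist and Marino (Lead Independent Director); then Bianchi, Szabo and Farouk (Executive Director); then Ivanova and Dimitriou (Non-Executive Director).
Nguyen and Tanaka both have continuous board tenure 3 years, so the next rule applies.
Nguyen and Tanaka are each not a committee chair, so the next rule applies.
Among Nguyen and Tanaka, by equity stake (higher first): Nguyen (19 percent) before Tanaka (18 percent).
Lindqvist and Marino both have continuous board tenure 19 years, so the next rule applies.
Lindqvist and Marino are each not a committee chair, so the next rule applies.
Among Lindqvist and Marino, by equity stake (higher first): Lindqvist (19 percent) before Marino (8 percent).
Bianchi, Szabo and Farouk all have continuous board tenure 10 years, so the next rule applies.
Bianchi, Szabo and Farouk are each not a committee chair, so the next rule applies.
Among Bianchi, Szabo and Farouk, by equity stake (higher first): Bianchi (18 percent) before Szabo (9 percent) before Farouk (2 percent).
Ivanova and Dimitriou both have continuous board tenure 14 years, so the next rule applies.
Ivanova and Dimitriou are each a committee chair, so the next rule applies.
Among Ivanova and Dimitriou, by equity stake (higher first): Ivanova (17 percent) before Dimitriou (6 percent).
Full order: Nguyen, Tanaka, Lindqvist, Marino, Bianchi, Szabo, Farouk, Ivanova, Dimitriou.

Nguyen, Tanaka, Lindqvist, Marino, Bianchi, Szabo, Farouk, Ivanova, Dimitriou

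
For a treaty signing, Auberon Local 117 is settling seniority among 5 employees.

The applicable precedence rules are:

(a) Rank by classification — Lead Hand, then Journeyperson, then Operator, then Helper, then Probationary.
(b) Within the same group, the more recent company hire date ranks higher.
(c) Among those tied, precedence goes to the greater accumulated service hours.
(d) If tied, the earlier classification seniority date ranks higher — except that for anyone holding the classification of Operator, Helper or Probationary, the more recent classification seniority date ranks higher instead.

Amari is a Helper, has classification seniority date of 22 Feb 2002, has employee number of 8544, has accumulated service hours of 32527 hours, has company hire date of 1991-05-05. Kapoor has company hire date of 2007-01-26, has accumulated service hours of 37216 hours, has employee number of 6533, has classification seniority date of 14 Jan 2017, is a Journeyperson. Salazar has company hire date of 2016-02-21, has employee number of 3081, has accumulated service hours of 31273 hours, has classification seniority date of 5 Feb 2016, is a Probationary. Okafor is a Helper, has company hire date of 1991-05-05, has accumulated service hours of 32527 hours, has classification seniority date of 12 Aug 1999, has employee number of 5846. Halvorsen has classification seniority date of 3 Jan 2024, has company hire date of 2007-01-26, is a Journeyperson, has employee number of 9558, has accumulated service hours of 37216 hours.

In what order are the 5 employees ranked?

Kapoor, Halvorsen, Amari, Okafor, Salazar

By classification: Kapoor and Halvorsen (Journeyperson); then Amari and Okafor (Helper); then Salazar (Probationary).
Kapoor and Halvorsen both have company hire date 2007-01-26, so the next rule applies.
Kapoor and Halvorsen both have accumulated service hours 37216 hours, so the next rule applies.
Among Kapoor and Halvorsen, by classification seniority date (earlier first): Kapoor (14 Jan 2017) before Halvorsen (3 Jan 2024).
Amari and Okafor both have company hire date 1991-05-05, so the next rule applies.
Amari and Okafor both have accumulated service hours 32527 hours, so the next rule applies.
Among Amari and Okafor, by classification seniority date (later first) (reversed rule for this group): Amari (22 Feb 2002) before Okafor (12 Aug 1999).
Full order: Kapoor, Halvorsen, Amari, Okafor, Salazar.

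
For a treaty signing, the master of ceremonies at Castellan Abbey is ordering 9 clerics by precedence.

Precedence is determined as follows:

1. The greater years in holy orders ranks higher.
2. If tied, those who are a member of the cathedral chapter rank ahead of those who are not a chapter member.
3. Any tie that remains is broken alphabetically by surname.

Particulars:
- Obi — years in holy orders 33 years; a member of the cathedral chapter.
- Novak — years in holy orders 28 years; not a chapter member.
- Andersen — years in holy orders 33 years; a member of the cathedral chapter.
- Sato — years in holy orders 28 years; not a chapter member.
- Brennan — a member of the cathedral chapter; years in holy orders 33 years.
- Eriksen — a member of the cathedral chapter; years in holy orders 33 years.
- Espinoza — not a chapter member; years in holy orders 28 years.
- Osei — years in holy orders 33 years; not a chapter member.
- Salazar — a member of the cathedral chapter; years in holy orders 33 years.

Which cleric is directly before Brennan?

By years in holy orders (higher first): Andersen, Brennan, Eriksen, Obi, Salazar and Osei (each 33 years); then Espinoza, Novak and Sato (each 28 years).
Among Andersen, Brennan, Eriksen, Obi, Salazar and Osei, a member of the cathedral chapter before not a chapter member: Andersen, Brennan, Eriksen, Obi and Salazar (a member of the cathedral chapter) before Osei (not a chapter member).
Among Andersen, Brennan, Eriksen, Obi and Salazar, alphabetically by surname: Andersen before Brennan before Eriksen before Obi before Salazar.
Espinoza, Novak and Sato are each not a chapter member, so the next rule applies.
Among Espinoza, Novak and Sato, alphabetically by surname: Espinoza before Novak before Sato.
Order: Andersen, Brennan, Eriksen, Obi, Salazar, Osei, Espinoza, Novak, Sato.

Andersen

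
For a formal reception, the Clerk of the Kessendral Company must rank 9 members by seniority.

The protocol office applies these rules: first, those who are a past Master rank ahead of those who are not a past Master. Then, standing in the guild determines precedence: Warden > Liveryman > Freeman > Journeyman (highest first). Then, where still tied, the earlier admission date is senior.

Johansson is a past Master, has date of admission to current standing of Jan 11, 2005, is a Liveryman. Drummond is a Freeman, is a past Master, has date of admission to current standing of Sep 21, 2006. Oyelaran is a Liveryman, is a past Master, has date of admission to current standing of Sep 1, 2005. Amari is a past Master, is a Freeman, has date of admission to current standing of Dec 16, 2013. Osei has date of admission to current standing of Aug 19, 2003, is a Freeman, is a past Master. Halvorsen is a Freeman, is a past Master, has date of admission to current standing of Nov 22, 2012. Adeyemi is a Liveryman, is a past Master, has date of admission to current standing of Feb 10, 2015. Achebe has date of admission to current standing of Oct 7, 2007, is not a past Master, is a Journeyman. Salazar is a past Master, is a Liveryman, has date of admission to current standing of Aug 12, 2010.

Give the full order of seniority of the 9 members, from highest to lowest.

By the first rule: Johansson, Oyelaran, Salazar, Adeyemi, Osei, Drummond, Halvorsen and Amari (each a past Master); then Achebe (not a past Master).
Among Johansson, Oyelaran, Salazar, Adeyemi, Osei, Drummond, Halvorsen and Amari, by standing in the guild: Johansson, Oyelaran, Salazar and Adeyemi (Liveryman) before Osei, Drummond, Halvorsen and Amari (Freeman).
Among Johansson, Oyelaran, Salazar and Adeyemi, by date of admission to current standing (earlier first): Johansson (Jan 11, 2005) before Oyelaran (Sep 1, 2005) before Salazar (Aug 12, 2010) before Adeyemi (Feb 10, 2015).
Among Osei, Drummond, Halvorsen and Amari, by date of admission to current standing (earlier first): Osei (Aug 19, 2003) before Drummond (Sep 21, 2006) before Halvorsen (Nov 22, 2012) before Amari (Dec 16, 2013).
Full order: Johansson, Oyelaran, Salazar, Adeyemi, Osei, Drummond, Halvorsen, Amari, Achebe.

Johansson, Oyelaran, Salazar, Adeyemi, Osei, Drummond, Halvorsen, Amari, Achebe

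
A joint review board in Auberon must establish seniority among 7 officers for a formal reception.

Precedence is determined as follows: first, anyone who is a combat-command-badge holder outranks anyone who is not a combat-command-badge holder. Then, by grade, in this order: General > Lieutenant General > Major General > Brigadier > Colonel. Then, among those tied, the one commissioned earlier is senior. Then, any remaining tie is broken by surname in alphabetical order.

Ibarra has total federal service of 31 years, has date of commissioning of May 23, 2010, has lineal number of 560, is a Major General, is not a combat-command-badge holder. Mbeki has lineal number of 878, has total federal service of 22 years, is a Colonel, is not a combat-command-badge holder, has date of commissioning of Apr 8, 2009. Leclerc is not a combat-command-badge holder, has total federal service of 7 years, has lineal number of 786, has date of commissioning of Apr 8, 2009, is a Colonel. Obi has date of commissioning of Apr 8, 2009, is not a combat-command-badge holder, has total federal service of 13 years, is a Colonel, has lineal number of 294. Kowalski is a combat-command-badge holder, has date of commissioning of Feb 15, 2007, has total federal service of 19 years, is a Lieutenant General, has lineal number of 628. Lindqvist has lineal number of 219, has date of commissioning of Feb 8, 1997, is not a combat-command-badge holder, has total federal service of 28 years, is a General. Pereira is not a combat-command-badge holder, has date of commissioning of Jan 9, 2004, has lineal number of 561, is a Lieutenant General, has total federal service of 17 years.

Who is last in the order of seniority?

By the first rule: Kowalski (a combat-command-badge holder); then Lindqvist, Pereira, Ibarra, Leclerc, Mbeki and Obi (each not a combat-command-badge holder).
Among Lindqvist, Pereira, Ibarra, Leclerc, Mbeki and Obi, by grade: Lindqvist (General) before Pereira (Lieutenant General) before Ibarra (Major General) before Leclerc, Mbeki and Obi (Colonel).
Leclerc, Mbeki and Obi all have date of commissioning Apr 8, 2009, so the next rule applies.
Among Leclerc, Mbeki and Obi, alphabetically by surname: Leclerc before Mbeki before Obi.
Order: Kowalski, Lindqvist, Pereira, Ibarra, Leclerc, Mbeki, Obi.

Obi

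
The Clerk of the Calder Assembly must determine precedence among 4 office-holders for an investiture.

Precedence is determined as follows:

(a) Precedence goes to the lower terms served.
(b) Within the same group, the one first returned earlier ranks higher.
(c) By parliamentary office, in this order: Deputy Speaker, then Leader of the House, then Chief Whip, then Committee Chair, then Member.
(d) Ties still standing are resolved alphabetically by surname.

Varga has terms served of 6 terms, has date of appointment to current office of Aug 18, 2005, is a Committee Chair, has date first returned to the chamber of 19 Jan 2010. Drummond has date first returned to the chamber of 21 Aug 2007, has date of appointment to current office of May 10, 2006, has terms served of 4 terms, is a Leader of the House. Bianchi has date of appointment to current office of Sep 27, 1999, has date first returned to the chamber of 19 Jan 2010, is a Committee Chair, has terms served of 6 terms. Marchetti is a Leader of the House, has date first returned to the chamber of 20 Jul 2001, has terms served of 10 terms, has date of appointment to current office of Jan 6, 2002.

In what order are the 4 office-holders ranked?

Drummond, Bianchi, Varga, Marchetti

By terms served (lower first): Drummond (4 terms); then Bianchi and Varga (both 6 terms); then Marchetti (10 terms).
Bianchi and Varga both have date first returned to the chamber 19 Jan 2010, so the next rule applies.
Bianchi and Varga are each Committee Chair, so the next rule applies.
Among Bianchi and Varga, alphabetically by surname: Bianchi before Varga.
Full order: Drummond, Bianchi, Varga, Marchetti.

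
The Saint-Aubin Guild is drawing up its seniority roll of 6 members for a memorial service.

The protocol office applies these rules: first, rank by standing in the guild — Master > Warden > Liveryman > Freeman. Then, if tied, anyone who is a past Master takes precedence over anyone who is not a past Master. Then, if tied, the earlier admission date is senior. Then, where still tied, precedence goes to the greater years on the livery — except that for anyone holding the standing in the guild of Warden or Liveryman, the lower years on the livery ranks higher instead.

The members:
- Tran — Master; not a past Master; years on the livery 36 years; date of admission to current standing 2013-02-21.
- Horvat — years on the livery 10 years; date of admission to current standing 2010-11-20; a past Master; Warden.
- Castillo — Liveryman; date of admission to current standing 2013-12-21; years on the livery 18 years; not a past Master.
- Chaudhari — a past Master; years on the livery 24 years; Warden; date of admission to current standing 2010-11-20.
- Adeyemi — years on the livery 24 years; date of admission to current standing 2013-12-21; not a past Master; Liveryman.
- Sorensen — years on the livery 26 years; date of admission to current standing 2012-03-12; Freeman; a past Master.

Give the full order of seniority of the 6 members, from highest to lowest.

Tran, Horvat, Chaudhari, Castillo, Adeyemi, Sorensen

By standing in the guild: Tran (Master); then Horvat and Chaudhari (Warden); then Castillo and Adeyemi (Liveryman); then Sorensen (Freeman).
Horvat and Chaudhari are each a past Master, so the next rule applies.
Horvat and Chaudhari both have date of admission to current standing 2010-11-20, so the next rule applies.
Among Horvat and Chaudhari, by years on the livery (lower first) (reversed rule for this group): Horvat (10 years) before Chaudhari (24 years).
Castillo and Adeyemi are each not a past Master, so the next rule applies.
Castillo and Adeyemi both have date of admission to current standing 2013-12-21, so the next rule applies.
Among Castillo and Adeyemi, by years on the livery (lower first) (reversed rule for this group): Castillo (18 years) before Adeyemi (24 years).
Full order: Tran, Horvat, Chaudhari, Castillo, Adeyemi, Sorensen.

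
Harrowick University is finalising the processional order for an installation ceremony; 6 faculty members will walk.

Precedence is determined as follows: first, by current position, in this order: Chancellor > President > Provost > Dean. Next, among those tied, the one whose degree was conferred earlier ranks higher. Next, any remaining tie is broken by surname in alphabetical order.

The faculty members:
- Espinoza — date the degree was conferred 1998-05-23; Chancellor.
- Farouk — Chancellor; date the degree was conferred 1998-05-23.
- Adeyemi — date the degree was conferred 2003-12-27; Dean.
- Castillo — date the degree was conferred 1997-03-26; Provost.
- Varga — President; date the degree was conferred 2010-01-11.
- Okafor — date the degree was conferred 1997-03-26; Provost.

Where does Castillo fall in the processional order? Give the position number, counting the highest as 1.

By current position: Espinoza and Farouk (Chancellor); then Varga (President); then Castillo and Okafor (Provost); then Adeyemi (Dean).
Espinoza and Farouk both have date the degree was conferred 1998-05-23, so the next rule applies.
Among Espinoza and Farouk, alphabetically by surname: Espinoza before Farouk.
Castillo and Okafor both have date the degree was conferred 1997-03-26, so the next rule applies.
Among Castillo and Okafor, alphabetically by surname: Castillo before Okafor.
Order: Espinoza, Farouk, Varga, Castillo, Okafor, Adeyemi. So position 4.

4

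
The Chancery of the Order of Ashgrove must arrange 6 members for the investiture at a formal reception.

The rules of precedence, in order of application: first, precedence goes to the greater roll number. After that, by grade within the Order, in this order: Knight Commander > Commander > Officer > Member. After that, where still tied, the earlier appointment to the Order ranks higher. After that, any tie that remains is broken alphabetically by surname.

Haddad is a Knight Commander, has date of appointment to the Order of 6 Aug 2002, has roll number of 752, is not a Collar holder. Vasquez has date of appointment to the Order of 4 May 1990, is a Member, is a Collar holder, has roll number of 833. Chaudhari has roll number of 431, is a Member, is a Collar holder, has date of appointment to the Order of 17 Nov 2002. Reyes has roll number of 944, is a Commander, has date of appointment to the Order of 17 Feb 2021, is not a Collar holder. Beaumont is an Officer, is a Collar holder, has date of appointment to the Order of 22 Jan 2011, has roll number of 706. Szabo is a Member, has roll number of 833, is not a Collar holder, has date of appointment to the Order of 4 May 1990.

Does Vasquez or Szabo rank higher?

By roll number (higher first): Reyes (944); then Szabo and Vasquez (both 833); then Haddad (752); then Beaumont (706); then Chaudhari (431).
Szabo and Vasquez are each Member, so the next rule applies.
Szabo and Vasquez both have date of appointment to the Order 4 May 1990, so the next rule applies.
Among Szabo and Vasquez, alphabetically by surname: Szabo before Vasquez.
So Szabo takes precedence.

Szabo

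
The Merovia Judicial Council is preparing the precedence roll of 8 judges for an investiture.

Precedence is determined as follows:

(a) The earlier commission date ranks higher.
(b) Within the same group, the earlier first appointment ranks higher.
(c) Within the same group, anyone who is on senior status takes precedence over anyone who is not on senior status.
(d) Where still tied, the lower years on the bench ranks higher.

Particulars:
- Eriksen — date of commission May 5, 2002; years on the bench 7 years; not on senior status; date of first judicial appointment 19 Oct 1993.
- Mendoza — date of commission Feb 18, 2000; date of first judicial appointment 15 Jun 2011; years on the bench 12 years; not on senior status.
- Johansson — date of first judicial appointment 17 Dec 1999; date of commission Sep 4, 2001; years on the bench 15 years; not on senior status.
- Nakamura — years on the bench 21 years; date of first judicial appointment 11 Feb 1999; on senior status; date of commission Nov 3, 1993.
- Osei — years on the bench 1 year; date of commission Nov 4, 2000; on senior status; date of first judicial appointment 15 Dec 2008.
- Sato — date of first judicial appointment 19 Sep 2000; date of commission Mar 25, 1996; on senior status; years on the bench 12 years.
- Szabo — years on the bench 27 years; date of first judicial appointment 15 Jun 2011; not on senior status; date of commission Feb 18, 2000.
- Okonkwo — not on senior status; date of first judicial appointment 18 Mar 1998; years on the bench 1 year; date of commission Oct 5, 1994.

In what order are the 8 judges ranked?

By date of commission (earlier first): Nakamura (Nov 3, 1993); then Okonkwo (Oct 5, 1994); then Sato (Mar 25, 1996); then Mendoza and Szabo (both Feb 18, 2000); then Osei (Nov 4, 2000); then Johansson (Sep 4, 2001); then Eriksen (May 5, 2002).
Mendoza and Szabo both have date of first judicial appointment 15 Jun 2011, so the next rule applies.
Mendoza and Szabo are each not on senior status, so the next rule applies.
Among Mendoza and Szabo, by years on the bench (lower first): Mendoza (12 years) before Szabo (27 years).
Full order: Nakamura, Okonkwo, Sato, Mendoza, Szabo, Osei, Johansson, Eriksen.

Nakamura, Okonkwo, Sato, Mendoza, Szabo, Osei, Johansson, Eriksen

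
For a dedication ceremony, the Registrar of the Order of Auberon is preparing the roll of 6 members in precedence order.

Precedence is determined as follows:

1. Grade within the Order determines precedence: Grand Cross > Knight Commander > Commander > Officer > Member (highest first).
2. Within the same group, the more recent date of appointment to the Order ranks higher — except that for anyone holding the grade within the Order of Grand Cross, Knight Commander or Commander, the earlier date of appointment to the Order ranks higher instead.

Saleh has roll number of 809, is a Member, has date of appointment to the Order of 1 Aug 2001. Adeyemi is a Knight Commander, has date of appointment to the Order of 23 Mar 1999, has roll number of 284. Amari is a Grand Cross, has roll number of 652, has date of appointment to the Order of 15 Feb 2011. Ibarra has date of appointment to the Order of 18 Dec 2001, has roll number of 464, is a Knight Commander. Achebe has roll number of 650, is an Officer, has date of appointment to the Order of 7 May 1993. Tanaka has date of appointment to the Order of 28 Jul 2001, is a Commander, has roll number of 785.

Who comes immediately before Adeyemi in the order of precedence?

Amari

By grade within the Order: Amari (Grand Cross); then Adeyemi and Ibarra (Knight Commander); then Tanaka (Commander); then Achebe (Officer); then Saleh (Member).
Among Adeyemi and Ibarra, by date of appointment to the Order (earlier first) (reversed rule for this group): Adeyemi (23 Mar 1999) before Ibarra (18 Dec 2001).
Order: Amari, Adeyemi, Ibarra, Tanaka, Achebe, Saleh.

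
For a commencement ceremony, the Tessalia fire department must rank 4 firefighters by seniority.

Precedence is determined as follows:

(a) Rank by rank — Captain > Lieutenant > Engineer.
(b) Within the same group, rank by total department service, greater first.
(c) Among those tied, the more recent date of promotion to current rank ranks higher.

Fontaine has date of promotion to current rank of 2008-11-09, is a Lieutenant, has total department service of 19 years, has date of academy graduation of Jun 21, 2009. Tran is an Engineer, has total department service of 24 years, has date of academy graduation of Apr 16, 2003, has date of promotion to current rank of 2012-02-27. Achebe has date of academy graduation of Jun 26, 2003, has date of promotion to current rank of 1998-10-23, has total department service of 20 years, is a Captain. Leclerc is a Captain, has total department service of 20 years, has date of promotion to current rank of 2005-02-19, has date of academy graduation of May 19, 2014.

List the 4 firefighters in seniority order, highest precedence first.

Leclerc, Achebe, Fontaine, Tran

By rank: Leclerc and Achebe (Captain); then Fontaine (Lieutenant); then Tran (Engineer).
Leclerc and Achebe both have total department service 20 years, so the next rule applies.
Among Leclerc and Achebe, by date of promotion to current rank (later first): Leclerc (2005-02-19) before Achebe (1998-10-23).
Full order: Leclerc, Achebe, Fontaine, Tran.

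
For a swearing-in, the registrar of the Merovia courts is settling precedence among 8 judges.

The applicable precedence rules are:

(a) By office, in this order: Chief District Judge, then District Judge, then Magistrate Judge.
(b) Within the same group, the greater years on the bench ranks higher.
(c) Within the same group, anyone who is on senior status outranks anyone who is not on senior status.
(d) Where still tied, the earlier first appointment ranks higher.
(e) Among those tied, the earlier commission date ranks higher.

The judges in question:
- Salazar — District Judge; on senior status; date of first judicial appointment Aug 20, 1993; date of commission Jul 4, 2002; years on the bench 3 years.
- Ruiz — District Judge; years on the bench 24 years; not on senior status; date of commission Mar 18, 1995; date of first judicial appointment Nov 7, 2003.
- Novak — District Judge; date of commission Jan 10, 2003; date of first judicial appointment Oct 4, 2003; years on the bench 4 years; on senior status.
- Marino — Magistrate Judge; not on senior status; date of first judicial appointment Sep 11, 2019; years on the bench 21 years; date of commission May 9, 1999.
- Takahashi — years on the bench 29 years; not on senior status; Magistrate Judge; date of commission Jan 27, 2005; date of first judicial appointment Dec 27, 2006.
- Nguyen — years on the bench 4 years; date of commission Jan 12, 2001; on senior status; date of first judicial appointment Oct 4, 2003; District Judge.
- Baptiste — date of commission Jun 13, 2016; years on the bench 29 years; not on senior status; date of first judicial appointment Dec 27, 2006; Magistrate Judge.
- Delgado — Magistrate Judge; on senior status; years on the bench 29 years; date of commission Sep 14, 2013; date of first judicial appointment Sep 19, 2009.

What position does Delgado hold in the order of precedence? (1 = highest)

By office: Ruiz, Nguyen, Novak and Salazar (District Judge); then Delgado, Takahashi, Baptiste and Marino (Magistrate Judge).
Among Ruiz, Nguyen, Novak and Salazar, by years on the bench (higher first): Ruiz (24 years) before Nguyen and Novak (4 years) before Salazar (3 years).
Nguyen and Novak are each on senior status, so the next rule applies.
Nguyen and Novak both have date of first judicial appointment Oct 4, 2003, so the next rule applies.
Among Nguyen and Novak, by date of commission (earlier first): Nguyen (Jan 12, 2001) before Novak (Jan 10, 2003).
Among Delgado, Takahashi, Baptiste and Marino, by years on the bench (higher first): Delgado, Takahashi and Baptiste (29 years) before Marino (21 years).
Among Delgado, Takahashi and Baptiste, on senior status before not on senior status: Delgado (on senior status) before Takahashi and Baptiste (not on senior status).
Takahashi and Baptiste both have date of first judicial appointment Dec 27, 2006, so the next rule applies.
Among Takahashi and Baptiste, by date of commission (earlier first): Takahashi (Jan 27, 2005) before Baptiste (Jun 13, 2016).
Order: Ruiz, Nguyen, Novak, Salazar, Delgado, Takahashi, Baptiste, Marino. So position 5.

5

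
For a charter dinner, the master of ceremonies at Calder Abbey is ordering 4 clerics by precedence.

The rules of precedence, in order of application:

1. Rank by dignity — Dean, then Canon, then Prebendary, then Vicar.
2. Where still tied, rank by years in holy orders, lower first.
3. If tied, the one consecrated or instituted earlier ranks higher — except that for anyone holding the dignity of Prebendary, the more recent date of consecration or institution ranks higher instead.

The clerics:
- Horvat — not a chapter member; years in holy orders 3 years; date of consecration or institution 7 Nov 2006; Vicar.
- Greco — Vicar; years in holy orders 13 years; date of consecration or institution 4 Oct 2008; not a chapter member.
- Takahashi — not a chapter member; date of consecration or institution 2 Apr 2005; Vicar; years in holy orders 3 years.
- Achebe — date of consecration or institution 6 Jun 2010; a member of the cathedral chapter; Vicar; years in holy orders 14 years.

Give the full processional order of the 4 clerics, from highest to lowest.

Takahashi, Horvat, Greco, Achebe

By dignity: Takahashi, Horvat, Greco and Achebe (Vicar).
Among Takahashi, Horvat, Greco and Achebe, by years in holy orders (lower first): Takahashi and Horvat (3 years) before Greco (13 years) before Achebe (14 years).
Among Takahashi and Horvat, by date of consecration or institution (earlier first): Takahashi (2 Apr 2005) before Horvat (7 Nov 2006).
Full order: Takahashi, Horvat, Greco, Achebe.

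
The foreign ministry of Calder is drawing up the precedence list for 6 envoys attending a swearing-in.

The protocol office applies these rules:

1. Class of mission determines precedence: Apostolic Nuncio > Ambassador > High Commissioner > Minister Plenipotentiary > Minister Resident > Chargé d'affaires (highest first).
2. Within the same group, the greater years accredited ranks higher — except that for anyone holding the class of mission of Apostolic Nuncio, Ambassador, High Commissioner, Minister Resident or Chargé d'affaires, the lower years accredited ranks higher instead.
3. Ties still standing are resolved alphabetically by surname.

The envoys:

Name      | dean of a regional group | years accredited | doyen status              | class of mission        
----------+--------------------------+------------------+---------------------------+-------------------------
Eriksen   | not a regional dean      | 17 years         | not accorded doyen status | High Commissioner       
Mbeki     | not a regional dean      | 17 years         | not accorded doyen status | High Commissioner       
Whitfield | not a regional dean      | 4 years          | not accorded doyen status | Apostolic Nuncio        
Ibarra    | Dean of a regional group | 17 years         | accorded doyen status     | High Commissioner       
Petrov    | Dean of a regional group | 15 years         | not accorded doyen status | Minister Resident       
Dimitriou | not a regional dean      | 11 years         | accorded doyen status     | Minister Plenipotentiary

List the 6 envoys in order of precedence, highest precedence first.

Whitfield, Eriksen, Ibarra, Mbeki, Dimitriou, Petrov

By class of mission: Whitfield (Apostolic Nuncio); then Eriksen, Ibarra and Mbeki (High Commissioner); then Dimitriou (Minister Plenipotentiary); then Petrov (Minister Resident).
Eriksen, Ibarra and Mbeki all have years accredited 17 years, so the next rule applies.
Among Eriksen, Ibarra and Mbeki, alphabetically by surname: Eriksen before Ibarra before Mbeki.
Full order: Whitfield, Eriksen, Ibarra, Mbeki, Dimitriou, Petrov.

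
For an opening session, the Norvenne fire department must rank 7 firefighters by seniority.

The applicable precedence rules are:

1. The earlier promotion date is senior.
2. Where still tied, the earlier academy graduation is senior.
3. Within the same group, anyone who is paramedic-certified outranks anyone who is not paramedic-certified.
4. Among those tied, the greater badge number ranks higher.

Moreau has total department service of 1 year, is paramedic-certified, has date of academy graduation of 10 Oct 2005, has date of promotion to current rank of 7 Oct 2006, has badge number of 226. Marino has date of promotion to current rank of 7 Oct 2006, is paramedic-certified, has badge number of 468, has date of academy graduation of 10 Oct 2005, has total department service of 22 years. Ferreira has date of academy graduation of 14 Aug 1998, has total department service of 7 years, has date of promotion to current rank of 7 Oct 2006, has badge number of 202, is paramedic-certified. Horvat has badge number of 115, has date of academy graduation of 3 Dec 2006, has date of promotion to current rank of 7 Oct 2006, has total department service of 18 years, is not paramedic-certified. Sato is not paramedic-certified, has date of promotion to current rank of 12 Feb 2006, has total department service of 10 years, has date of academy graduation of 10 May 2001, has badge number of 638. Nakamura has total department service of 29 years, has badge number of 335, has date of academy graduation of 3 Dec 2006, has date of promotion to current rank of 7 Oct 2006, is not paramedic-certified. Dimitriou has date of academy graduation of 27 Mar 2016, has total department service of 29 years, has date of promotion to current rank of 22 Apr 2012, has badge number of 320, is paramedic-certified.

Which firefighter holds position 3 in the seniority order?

By date of promotion to current rank (earlier first): Sato (12 Feb 2006); then Ferreira, Marino, Moreau, Nakamura and Horvat (each 7 Oct 2006); then Dimitriou (22 Apr 2012).
Among Ferreira, Marino, Moreau, Nakamura and Horvat, by date of academy graduation (earlier first): Ferreira (14 Aug 1998) before Marino and Moreau (10 Oct 2005) before Nakamura and Horvat (3 Dec 2006).
Marino and Moreau are each paramedic-certified, so the next rule applies.
Among Marino and Moreau, by badge number (higher first): Marino (468) before Moreau (226).
Nakamura and Horvat are each not paramedic-certified, so the next rule applies.
Among Nakamura and Horvat, by badge number (higher first): Nakamura (335) before Horvat (115).
Order: Sato, Ferreira, Marino, Moreau, Nakamura, Horvat, Dimitriou.

Marino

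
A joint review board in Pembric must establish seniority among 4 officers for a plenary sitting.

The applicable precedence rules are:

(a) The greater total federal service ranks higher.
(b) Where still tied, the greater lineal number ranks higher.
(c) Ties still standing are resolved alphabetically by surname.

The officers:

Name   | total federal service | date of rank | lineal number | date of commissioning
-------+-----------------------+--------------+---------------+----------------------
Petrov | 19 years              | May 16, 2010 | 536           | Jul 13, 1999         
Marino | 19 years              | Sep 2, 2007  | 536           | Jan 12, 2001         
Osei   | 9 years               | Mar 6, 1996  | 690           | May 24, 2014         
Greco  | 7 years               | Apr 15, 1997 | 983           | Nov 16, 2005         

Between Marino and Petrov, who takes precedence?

By total federal service (higher first): Marino and Petrov (both 19 years); then Osei (9 years); then Greco (7 years).
Marino and Petrov both have lineal number 536, so the next rule applies.
Among Marino and Petrov, alphabetically by surname: Marino before Petrov.
So Marino takes precedence.

Marino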